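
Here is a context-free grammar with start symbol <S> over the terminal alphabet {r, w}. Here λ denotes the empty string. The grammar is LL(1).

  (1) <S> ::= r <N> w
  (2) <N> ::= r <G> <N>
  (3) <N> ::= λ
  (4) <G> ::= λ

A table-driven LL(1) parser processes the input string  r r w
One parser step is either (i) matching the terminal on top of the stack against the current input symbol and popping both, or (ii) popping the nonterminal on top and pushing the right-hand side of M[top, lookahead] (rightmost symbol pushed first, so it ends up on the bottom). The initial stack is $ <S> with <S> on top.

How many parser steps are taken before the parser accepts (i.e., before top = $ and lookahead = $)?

     Stack          Input    Action
  1  $ <S>          r r w $  expand <S> ::= r <N> w
  2  $ w <N> r      r r w $  match r
  3  $ w <N>        r w $    expand <N> ::= r <G> <N>
  4  $ w <N> <G> r  r w $    match r
  5  $ w <N> <G>    w $      expand <G> ::= λ
  6  $ w <N>        w $      expand <N> ::= λ
  7  $ w            w $      match w
Accept reached after 7 steps.

7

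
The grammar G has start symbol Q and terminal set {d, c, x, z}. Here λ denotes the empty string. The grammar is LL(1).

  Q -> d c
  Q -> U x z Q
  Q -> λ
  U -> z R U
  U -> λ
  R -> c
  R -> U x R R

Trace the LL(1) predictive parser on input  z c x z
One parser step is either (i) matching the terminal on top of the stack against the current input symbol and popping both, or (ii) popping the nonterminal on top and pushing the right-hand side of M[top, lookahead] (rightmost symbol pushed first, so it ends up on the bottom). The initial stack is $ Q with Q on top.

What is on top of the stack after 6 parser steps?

     Stack          Input      Action
  1  $ Q            z c x z $  expand Q -> U x z Q
  2  $ Q z x U      z c x z $  expand U -> z R U
  3  $ Q z x U R z  z c x z $  match z
  4  $ Q z x U R    c x z $    expand R -> c
  5  $ Q z x U c    c x z $    match c
  6  $ Q z x U      x z $      expand U -> λ
Stack after step 6: $ Q z x (top = x).

x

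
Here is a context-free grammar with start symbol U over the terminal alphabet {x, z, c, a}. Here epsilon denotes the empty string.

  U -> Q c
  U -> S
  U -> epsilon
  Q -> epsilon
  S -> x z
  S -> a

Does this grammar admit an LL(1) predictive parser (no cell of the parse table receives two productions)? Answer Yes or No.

FIRST(U) = {epsilon, a, c, x}
FIRST(Q) = {epsilon}
FIRST(S) = {a, x}
FOLLOW(U) = {$}
FOLLOW(Q) = {c}
FOLLOW(S) = {$}
Each cell of M receives at most one production.

Yes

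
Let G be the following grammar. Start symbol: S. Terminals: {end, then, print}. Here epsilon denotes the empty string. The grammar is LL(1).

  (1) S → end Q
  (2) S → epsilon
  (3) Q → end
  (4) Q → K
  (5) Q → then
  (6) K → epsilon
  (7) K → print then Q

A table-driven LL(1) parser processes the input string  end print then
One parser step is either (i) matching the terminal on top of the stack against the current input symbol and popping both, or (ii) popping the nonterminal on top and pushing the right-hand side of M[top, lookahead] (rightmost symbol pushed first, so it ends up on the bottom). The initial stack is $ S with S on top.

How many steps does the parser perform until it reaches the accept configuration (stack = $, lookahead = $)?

     Stack           Input             Action
  1  $ S             end print then $  expand S → end Q
  2  $ Q end         end print then $  match end
  3  $ Q             print then $      expand Q → K
  4  $ K             print then $      expand K → print then Q
  5  $ Q then print  print then $      match print
  6  $ Q then        then $            match then
  7  $ Q             $                 expand Q → K
  8  $ K             $                 expand K → epsilon
Accept reached after 8 steps.

8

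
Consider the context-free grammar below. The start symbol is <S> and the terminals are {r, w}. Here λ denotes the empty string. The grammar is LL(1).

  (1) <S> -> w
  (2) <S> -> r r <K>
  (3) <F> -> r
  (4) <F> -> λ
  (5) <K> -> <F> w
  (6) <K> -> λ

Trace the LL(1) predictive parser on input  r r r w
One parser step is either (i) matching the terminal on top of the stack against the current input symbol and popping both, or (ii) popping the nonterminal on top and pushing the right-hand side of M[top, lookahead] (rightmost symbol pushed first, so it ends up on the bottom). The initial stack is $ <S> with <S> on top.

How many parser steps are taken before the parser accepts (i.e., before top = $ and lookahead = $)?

7

step 1: stack=$ <S>  input=r r r w $  — expand <S> -> r r <K>
step 2: stack=$ <K> r r  input=r r r w $  — match r
step 3: stack=$ <K> r  input=r r w $  — match r
step 4: stack=$ <K>  input=r w $  — expand <K> -> <F> w
step 5: stack=$ w <F>  input=r w $  — expand <F> -> r
step 6: stack=$ w r  input=r w $  — match r
step 7: stack=$ w  input=w $  — match w
Accept reached after 7 steps.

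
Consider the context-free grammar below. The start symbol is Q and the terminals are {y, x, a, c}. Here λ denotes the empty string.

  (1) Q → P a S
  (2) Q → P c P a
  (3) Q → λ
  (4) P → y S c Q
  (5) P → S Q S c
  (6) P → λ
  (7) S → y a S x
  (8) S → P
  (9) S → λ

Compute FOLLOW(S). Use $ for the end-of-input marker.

{$, a, c, x, y}

FIRST(Q) = {λ, a, c, y}  (via P a S, P c P a)
FIRST(P) = {λ, a, c, y}  (via S Q S c)
FIRST(S) = {λ, a, c, y}  (via P)
FOLLOW(Q) includes $ since Q is the start symbol.
FOLLOW(Q): in P→y S c Q, the suffix after Q is empty, so FOLLOW(Q) ⊇ FOLLOW(P) = {$, a, c, x, y}; in P→S Q S c, Q is followed by S c with FIRST {a, c, y}. Thus FOLLOW(Q) = {$, a, c, x, y}.
FOLLOW(S): in Q→P a S, the suffix after S is empty, so FOLLOW(S) ⊇ FOLLOW(Q) = {$, a, c, x, y}; in P→y S c Q, S is followed by c Q with FIRST {c}; in P→S Q S c (occurrence 1), S is followed by Q S c with FIRST {a, c, y}; in P→S Q S c (occurrence 2), S is followed by c with FIRST {c}; in S→y a S x, S is followed by x with FIRST {x}. Thus FOLLOW(S) = {$, a, c, x, y}.
FOLLOW(P): in Q→P a S, P is followed by a S with FIRST {a}; in Q→P c P a (occurrence 1), P is followed by c P a with FIRST {c}; in Q→P c P a (occurrence 2), P is followed by a with FIRST {a}; in S→P, the suffix after P is empty, so FOLLOW(P) ⊇ FOLLOW(S) = {$, a, c, x, y}. Thus FOLLOW(P) = {$, a, c, x, y}.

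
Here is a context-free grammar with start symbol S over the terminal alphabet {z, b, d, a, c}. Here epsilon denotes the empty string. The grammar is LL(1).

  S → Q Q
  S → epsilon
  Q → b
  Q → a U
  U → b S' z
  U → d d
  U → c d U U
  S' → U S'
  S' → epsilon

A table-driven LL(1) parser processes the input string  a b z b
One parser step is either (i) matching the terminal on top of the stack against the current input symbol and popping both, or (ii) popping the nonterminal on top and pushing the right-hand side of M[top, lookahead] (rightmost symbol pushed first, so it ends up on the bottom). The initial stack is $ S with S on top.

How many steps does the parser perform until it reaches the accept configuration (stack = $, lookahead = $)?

     Stack       Input      Action
  1  $ S         a b z b $  expand S → Q Q
  2  $ Q Q       a b z b $  expand Q → a U
  3  $ Q U a     a b z b $  match a
  4  $ Q U       b z b $    expand U → b S' z
  5  $ Q z S' b  b z b $    match b
  6  $ Q z S'    z b $      expand S' → epsilon
  7  $ Q z       z b $      match z
  8  $ Q         b $        expand Q → b
  9  $ b         b $        match b
Accept reached after 9 steps.

9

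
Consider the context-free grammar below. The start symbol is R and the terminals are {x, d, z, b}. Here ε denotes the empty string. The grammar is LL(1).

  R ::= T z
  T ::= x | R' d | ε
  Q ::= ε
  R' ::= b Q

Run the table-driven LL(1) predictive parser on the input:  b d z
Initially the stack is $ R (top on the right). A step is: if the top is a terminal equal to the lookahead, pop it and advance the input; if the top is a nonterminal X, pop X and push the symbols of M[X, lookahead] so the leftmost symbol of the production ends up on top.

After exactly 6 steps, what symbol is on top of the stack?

z

step 1: stack=$ R  input=b d z $  — expand R ::= T z
step 2: stack=$ z T  input=b d z $  — expand T ::= R' d
step 3: stack=$ z d R'  input=b d z $  — expand R' ::= b Q
step 4: stack=$ z d Q b  input=b d z $  — match b
step 5: stack=$ z d Q  input=d z $  — expand Q ::= ε
step 6: stack=$ z d  input=d z $  — match d
Stack after step 6: $ z (top = z).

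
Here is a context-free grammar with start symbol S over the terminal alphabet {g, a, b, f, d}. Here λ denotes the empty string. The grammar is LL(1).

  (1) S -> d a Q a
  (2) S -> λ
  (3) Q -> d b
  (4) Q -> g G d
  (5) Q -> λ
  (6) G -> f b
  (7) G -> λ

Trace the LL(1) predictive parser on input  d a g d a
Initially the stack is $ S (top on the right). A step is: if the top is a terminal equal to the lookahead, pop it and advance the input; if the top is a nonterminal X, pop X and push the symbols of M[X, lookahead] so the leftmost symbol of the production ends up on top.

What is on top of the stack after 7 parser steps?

a

step 1: stack=$ S  input=d a g d a $  — expand S -> d a Q a
step 2: stack=$ a Q a d  input=d a g d a $  — match d
step 3: stack=$ a Q a  input=a g d a $  — match a
step 4: stack=$ a Q  input=g d a $  — expand Q -> g G d
step 5: stack=$ a d G g  input=g d a $  — match g
step 6: stack=$ a d G  input=d a $  — expand G -> λ
step 7: stack=$ a d  input=d a $  — match d
Stack after step 7: $ a (top = a).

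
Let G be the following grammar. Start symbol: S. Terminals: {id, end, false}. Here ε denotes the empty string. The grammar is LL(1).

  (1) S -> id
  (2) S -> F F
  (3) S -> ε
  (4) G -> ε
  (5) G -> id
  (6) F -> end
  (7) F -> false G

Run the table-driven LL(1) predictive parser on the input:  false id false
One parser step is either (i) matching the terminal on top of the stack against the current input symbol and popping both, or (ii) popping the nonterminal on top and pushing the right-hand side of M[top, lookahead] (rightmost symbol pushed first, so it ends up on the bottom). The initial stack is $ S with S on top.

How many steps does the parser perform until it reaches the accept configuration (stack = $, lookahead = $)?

step 1: stack=$ S  input=false id false $  — expand S -> F F
step 2: stack=$ F F  input=false id false $  — expand F -> false G
step 3: stack=$ F G false  input=false id false $  — match false
step 4: stack=$ F G  input=id false $  — expand G -> id
step 5: stack=$ F id  input=id false $  — match id
step 6: stack=$ F  input=false $  — expand F -> false G
step 7: stack=$ G false  input=false $  — match false
step 8: stack=$ G  input=$  — expand G -> ε
Accept reached after 8 steps.

8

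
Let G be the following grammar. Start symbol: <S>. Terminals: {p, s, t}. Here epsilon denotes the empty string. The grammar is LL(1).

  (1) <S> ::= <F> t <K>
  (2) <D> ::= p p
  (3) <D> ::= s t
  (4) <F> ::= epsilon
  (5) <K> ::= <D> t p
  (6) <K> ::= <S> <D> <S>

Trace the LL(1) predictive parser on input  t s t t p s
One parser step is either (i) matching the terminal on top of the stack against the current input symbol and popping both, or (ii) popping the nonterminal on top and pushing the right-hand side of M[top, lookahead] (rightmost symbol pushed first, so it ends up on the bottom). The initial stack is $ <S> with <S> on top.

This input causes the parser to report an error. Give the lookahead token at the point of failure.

s

      Stack        Input          Action
   1  $ <S>        t s t t p s $  expand <S> ::= <F> t <K>
   2  $ <K> t <F>  t s t t p s $  expand <F> ::= epsilon
   3  $ <K> t      t s t t p s $  match t
   4  $ <K>        s t t p s $    expand <K> ::= <D> t p
   5  $ p t <D>    s t t p s $    expand <D> ::= s t
   6  $ p t t s    s t t p s $    match s
   7  $ p t t      t t p s $      match t
   8  $ p t        t p s $        match t
   9  $ p          p s $          match p
  10  $            s $            error: stack empty but input remains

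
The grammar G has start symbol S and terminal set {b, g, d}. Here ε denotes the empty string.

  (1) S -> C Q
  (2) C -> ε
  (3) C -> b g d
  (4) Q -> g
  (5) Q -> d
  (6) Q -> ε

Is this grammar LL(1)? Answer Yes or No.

FIRST(S) = {ε, b, d, g}
FIRST(C) = {ε, b}
FIRST(Q) = {ε, d, g}
FOLLOW(S) = {$}
FOLLOW(C) = {$, d, g}
FOLLOW(Q) = {$}
Each cell of M receives at most one production.

Yes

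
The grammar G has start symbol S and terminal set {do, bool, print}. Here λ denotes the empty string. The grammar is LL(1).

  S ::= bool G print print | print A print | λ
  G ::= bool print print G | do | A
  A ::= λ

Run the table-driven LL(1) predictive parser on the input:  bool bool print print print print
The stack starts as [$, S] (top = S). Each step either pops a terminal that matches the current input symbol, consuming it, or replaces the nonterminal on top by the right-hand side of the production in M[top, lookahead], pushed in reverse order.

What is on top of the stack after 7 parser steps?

A

step 1: stack=$ S  input=bool bool print print print print $  — expand S ::= bool G print print
step 2: stack=$ print print G bool  input=bool bool print print print print $  — match bool
step 3: stack=$ print print G  input=bool print print print print $  — expand G ::= bool print print G
step 4: stack=$ print print G print print bool  input=bool print print print print $  — match bool
step 5: stack=$ print print G print print  input=print print print print $  — match print
step 6: stack=$ print print G print  input=print print print $  — match print
step 7: stack=$ print print G  input=print print $  — expand G ::= A
Stack after step 7: $ print print A (top = A).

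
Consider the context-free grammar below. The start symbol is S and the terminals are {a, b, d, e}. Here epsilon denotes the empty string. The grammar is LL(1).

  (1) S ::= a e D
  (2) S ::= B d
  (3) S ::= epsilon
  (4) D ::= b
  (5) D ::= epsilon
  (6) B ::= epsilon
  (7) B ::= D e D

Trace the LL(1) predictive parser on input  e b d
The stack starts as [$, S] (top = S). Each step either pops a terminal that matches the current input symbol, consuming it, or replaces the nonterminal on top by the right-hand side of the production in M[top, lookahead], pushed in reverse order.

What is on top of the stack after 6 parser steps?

step 1: stack=$ S  input=e b d $  — expand S ::= B d
step 2: stack=$ d B  input=e b d $  — expand B ::= D e D
step 3: stack=$ d D e D  input=e b d $  — expand D ::= epsilon
step 4: stack=$ d D e  input=e b d $  — match e
step 5: stack=$ d D  input=b d $  — expand D ::= b
step 6: stack=$ d b  input=b d $  — match b
Stack after step 6: $ d (top = d).

d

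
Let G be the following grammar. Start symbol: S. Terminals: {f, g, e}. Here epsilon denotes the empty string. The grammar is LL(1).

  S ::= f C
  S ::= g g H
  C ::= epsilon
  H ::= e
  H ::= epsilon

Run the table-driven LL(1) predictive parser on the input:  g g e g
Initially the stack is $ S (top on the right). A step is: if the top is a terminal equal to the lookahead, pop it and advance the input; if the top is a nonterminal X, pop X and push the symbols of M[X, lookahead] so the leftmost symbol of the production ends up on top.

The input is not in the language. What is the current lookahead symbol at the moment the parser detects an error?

step 1: stack=$ S  input=g g e g $  — expand S ::= g g H
step 2: stack=$ H g g  input=g g e g $  — match g
step 3: stack=$ H g  input=g e g $  — match g
step 4: stack=$ H  input=e g $  — expand H ::= e
step 5: stack=$ e  input=e g $  — match e
step 6: stack=$  input=g $  — error: stack empty but input remains

g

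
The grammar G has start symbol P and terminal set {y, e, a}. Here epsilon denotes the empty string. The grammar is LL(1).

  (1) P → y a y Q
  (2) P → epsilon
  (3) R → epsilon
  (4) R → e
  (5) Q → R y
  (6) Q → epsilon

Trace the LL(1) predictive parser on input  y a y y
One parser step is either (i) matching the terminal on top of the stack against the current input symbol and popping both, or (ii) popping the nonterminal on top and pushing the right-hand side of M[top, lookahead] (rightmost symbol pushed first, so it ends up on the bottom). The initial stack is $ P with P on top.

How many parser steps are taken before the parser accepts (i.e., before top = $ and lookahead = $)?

7

     Stack      Input      Action
  1  $ P        y a y y $  expand P → y a y Q
  2  $ Q y a y  y a y y $  match y
  3  $ Q y a    a y y $    match a
  4  $ Q y      y y $      match y
  5  $ Q        y $        expand Q → R y
  6  $ y R      y $        expand R → epsilon
  7  $ y        y $        match y
Accept reached after 7 steps.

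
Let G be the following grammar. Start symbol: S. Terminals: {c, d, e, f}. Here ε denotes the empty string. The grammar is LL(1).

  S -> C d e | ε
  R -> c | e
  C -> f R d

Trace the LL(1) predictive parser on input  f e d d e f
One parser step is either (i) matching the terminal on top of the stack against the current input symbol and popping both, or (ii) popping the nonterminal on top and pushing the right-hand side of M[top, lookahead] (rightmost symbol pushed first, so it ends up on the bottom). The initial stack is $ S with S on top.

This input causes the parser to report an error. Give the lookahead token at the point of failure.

f

     Stack        Input          Action
  1  $ S          f e d d e f $  expand S -> C d e
  2  $ e d C      f e d d e f $  expand C -> f R d
  3  $ e d d R f  f e d d e f $  match f
  4  $ e d d R    e d d e f $    expand R -> e
  5  $ e d d e    e d d e f $    match e
  6  $ e d d      d d e f $      match d
  7  $ e d        d e f $        match d
  8  $ e          e f $          match e
  9  $            f $            error: stack empty but input remains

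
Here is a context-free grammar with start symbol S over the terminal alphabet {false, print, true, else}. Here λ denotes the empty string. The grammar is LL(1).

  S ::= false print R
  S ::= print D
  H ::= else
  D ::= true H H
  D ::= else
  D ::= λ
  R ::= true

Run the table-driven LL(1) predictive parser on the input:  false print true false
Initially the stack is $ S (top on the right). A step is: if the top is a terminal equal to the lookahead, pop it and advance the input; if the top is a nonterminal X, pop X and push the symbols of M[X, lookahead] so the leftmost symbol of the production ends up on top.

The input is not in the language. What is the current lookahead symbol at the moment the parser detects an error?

false

step 1: stack=$ S  input=false print true false $  — expand S ::= false print R
step 2: stack=$ R print false  input=false print true false $  — match false
step 3: stack=$ R print  input=print true false $  — match print
step 4: stack=$ R  input=true false $  — expand R ::= true
step 5: stack=$ true  input=true false $  — match true
step 6: stack=$  input=false $  — error: stack empty but input remains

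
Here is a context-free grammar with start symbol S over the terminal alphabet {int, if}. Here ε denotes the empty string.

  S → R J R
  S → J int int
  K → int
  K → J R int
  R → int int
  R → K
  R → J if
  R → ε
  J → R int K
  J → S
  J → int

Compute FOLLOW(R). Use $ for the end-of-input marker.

{$, if, int}

FIRST(S) = {int}  (via R J R, J int int)
FIRST(K) = {int}  (via J R int)
FIRST(R) = {ε, int}  (via K, J if)
FIRST(J) = {int}  (via R int K, S)
FOLLOW(S) includes $ since S is the start symbol.
FOLLOW(S): in J→S, the suffix after S is empty, so FOLLOW(S) ⊇ FOLLOW(J) = {$, if, int}. Thus FOLLOW(S) = {$, if, int}.
FOLLOW(R): in S→R J R (occurrence 1), R is followed by J R with FIRST {int}; in S→R J R (occurrence 2), the suffix after R is empty, so FOLLOW(R) ⊇ FOLLOW(S) = {$, if, int}; in K→J R int, R is followed by int with FIRST {int}; in J→R int K, R is followed by int K with FIRST {int}. Thus FOLLOW(R) = {$, if, int}.
FOLLOW(J): in S→R J R, J is followed by R with FIRST {ε, int}; in S→R J R, the suffix after J is nullable, so FOLLOW(J) ⊇ FOLLOW(S) = {$, if, int}; in S→J int int, J is followed by int int with FIRST {int}; in K→J R int, J is followed by R int with FIRST {int}; in R→J if, J is followed by if with FIRST {if}. Thus FOLLOW(J) = {$, if, int}.
FOLLOW(K): in R→K, the suffix after K is empty, so FOLLOW(K) ⊇ FOLLOW(R) = {$, if, int}; in J→R int K, the suffix after K is empty, so FOLLOW(K) ⊇ FOLLOW(J) = {$, if, int}. Thus FOLLOW(K) = {$, if, int}.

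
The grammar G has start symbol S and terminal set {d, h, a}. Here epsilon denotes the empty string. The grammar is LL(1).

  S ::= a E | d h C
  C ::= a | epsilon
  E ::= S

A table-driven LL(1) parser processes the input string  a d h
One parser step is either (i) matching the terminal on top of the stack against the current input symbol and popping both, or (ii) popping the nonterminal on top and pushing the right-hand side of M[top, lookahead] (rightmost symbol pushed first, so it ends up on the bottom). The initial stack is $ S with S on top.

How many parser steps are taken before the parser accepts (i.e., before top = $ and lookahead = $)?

     Stack    Input    Action
  1  $ S      a d h $  expand S ::= a E
  2  $ E a    a d h $  match a
  3  $ E      d h $    expand E ::= S
  4  $ S      d h $    expand S ::= d h C
  5  $ C h d  d h $    match d
  6  $ C h    h $      match h
  7  $ C      $        expand C ::= epsilon
Accept reached after 7 steps.

7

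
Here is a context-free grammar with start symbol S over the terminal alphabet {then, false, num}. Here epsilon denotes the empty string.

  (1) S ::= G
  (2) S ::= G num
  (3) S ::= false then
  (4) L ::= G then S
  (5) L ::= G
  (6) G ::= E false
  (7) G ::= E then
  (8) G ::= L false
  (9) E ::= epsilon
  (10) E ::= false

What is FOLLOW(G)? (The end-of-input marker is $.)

{$, false, num, then}

FIRST(E): from E::=epsilon we get {epsilon}; from E::=false we get {false}. So FIRST(E) = {epsilon, false}.
FIRST(S): from S::=G we get {false, then}; from S::=G num we get {false, then}; from S::=false then we get {false}. So FIRST(S) = {false, then}.
FIRST(L): from L::=G then S we get {false, then}; from L::=G we get {false, then}. So FIRST(L) = {false, then}.
FIRST(G): from G::=E false we get {false}; from G::=E then we get {false, then}; from G::=L false we get {false, then}. So FIRST(G) = {false, then}.
FOLLOW(S) includes $ since S is the start symbol.
FOLLOW(L): in G::=L false, L is followed by false with FIRST {false}. Thus FOLLOW(L) = {false}.
FOLLOW(S): in L::=G then S, the suffix after S is empty, so FOLLOW(S) ⊇ FOLLOW(L) = {false}. Thus FOLLOW(S) = {$, false}.
FOLLOW(G): in S::=G, the suffix after G is empty, so FOLLOW(G) ⊇ FOLLOW(S) = {$, false}; in S::=G num, G is followed by num with FIRST {num}; in L::=G then S, G is followed by then S with FIRST {then}; in L::=G, the suffix after G is empty, so FOLLOW(G) ⊇ FOLLOW(L) = {false}. Thus FOLLOW(G) = {$, false, num, then}.
FOLLOW(E): in G::=E false, E is followed by false with FIRST {false}; in G::=E then, E is followed by then with FIRST {then}. Thus FOLLOW(E) = {false, then}.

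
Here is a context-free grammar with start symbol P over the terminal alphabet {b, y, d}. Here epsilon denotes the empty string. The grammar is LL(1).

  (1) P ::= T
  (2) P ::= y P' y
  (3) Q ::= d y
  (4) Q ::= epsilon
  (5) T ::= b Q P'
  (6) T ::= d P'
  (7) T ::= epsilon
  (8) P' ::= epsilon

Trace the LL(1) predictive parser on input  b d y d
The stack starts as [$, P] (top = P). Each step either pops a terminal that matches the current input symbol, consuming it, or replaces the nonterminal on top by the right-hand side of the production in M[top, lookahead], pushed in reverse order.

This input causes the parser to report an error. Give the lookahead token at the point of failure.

d

step 1: stack=$ P  input=b d y d $  — expand P ::= T
step 2: stack=$ T  input=b d y d $  — expand T ::= b Q P'
step 3: stack=$ P' Q b  input=b d y d $  — match b
step 4: stack=$ P' Q  input=d y d $  — expand Q ::= d y
step 5: stack=$ P' y d  input=d y d $  — match d
step 6: stack=$ P' y  input=y d $  — match y
step 7: stack=$ P'  input=d $  — error: M[P', d] is empty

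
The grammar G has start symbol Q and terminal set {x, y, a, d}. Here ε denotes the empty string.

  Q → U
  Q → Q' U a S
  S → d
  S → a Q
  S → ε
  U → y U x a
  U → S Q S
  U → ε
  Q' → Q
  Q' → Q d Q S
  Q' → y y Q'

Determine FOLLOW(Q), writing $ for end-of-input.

FIRST(S) = {ε, a, d}
FIRST(Q) = {ε, a, d, y}  (via U, Q' U a S)
FIRST(U) = {ε, a, d, y}  (via S Q S)
FIRST(Q') = {ε, a, d, y}  (via Q, Q d Q S)
FOLLOW(Q) includes $ since Q is the start symbol.
FOLLOW(Q'): in Q→Q' U a S, Q' is followed by U a S with FIRST {a, d, y}; in Q'→y y Q', the suffix after Q' is empty (adds nothing new). Thus FOLLOW(Q') = {a, d, y}.
FOLLOW(Q): in S→a Q, the suffix after Q is empty, so FOLLOW(Q) ⊇ FOLLOW(S) = {$, a, d, x, y}; in U→S Q S, Q is followed by S with FIRST {ε, a, d}; in U→S Q S, the suffix after Q is nullable, so FOLLOW(Q) ⊇ FOLLOW(U) = {$, a, d, x, y}; in Q'→Q, the suffix after Q is empty, so FOLLOW(Q) ⊇ FOLLOW(Q') = {a, d, y}; in Q'→Q d Q S (occurrence 1), Q is followed by d Q S with FIRST {d}; in Q'→Q d Q S (occurrence 2), Q is followed by S with FIRST {ε, a, d}; in Q'→Q d Q S (occurrence 2), the suffix after Q is nullable, so FOLLOW(Q) ⊇ FOLLOW(Q') = {a, d, y}. Thus FOLLOW(Q) = {$, a, d, x, y}.
FOLLOW(U): in Q→U, the suffix after U is empty, so FOLLOW(U) ⊇ FOLLOW(Q) = {$, a, d, x, y}; in Q→Q' U a S, U is followed by a S with FIRST {a}; in U→y U x a, U is followed by x a with FIRST {x}. Thus FOLLOW(U) = {$, a, d, x, y}.
FOLLOW(S): in Q→Q' U a S, the suffix after S is empty, so FOLLOW(S) ⊇ FOLLOW(Q) = {$, a, d, x, y}; in U→S Q S (occurrence 1), S is followed by Q S with FIRST {ε, a, d, y}; in U→S Q S (occurrence 1), the suffix after S is nullable, so FOLLOW(S) ⊇ FOLLOW(U) = {$, a, d, x, y}; in U→S Q S (occurrence 2), the suffix after S is empty, so FOLLOW(S) ⊇ FOLLOW(U) = {$, a, d, x, y}; in Q'→Q d Q S, the suffix after S is empty, so FOLLOW(S) ⊇ FOLLOW(Q') = {a, d, y}. Thus FOLLOW(S) = {$, a, d, x, y}.

{$, a, d, x, y}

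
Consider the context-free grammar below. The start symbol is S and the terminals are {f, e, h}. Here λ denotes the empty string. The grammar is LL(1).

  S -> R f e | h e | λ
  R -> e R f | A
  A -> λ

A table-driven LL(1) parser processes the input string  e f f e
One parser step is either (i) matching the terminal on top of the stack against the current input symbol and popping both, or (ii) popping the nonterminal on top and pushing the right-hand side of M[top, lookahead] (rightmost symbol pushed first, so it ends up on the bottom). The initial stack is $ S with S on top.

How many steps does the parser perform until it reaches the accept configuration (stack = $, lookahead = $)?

8

step 1: stack=$ S  input=e f f e $  — expand S -> R f e
step 2: stack=$ e f R  input=e f f e $  — expand R -> e R f
step 3: stack=$ e f f R e  input=e f f e $  — match e
step 4: stack=$ e f f R  input=f f e $  — expand R -> A
step 5: stack=$ e f f A  input=f f e $  — expand A -> λ
step 6: stack=$ e f f  input=f f e $  — match f
step 7: stack=$ e f  input=f e $  — match f
step 8: stack=$ e  input=e $  — match e
Accept reached after 8 steps.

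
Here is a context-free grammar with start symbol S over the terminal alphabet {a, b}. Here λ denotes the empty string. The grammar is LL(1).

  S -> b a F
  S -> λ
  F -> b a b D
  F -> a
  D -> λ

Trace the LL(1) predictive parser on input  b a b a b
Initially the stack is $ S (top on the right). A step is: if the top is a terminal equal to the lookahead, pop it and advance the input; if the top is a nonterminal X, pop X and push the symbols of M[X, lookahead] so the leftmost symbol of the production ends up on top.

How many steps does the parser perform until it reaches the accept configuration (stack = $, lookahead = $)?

8

     Stack      Input        Action
  1  $ S        b a b a b $  expand S -> b a F
  2  $ F a b    b a b a b $  match b
  3  $ F a      a b a b $    match a
  4  $ F        b a b $      expand F -> b a b D
  5  $ D b a b  b a b $      match b
  6  $ D b a    a b $        match a
  7  $ D b      b $          match b
  8  $ D        $            expand D -> λ
Accept reached after 8 steps.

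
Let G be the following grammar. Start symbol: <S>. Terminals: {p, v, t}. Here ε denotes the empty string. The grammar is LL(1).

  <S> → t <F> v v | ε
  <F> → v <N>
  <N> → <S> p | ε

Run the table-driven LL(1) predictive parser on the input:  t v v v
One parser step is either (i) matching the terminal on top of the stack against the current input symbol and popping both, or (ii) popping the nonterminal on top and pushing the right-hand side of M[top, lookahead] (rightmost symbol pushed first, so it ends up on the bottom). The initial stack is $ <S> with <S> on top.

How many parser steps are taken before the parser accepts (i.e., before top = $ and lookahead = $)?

7

     Stack        Input      Action
  1  $ <S>        t v v v $  expand <S> → t <F> v v
  2  $ v v <F> t  t v v v $  match t
  3  $ v v <F>    v v v $    expand <F> → v <N>
  4  $ v v <N> v  v v v $    match v
  5  $ v v <N>    v v $      expand <N> → ε
  6  $ v v        v v $      match v
  7  $ v          v $        match v
Accept reached after 7 steps.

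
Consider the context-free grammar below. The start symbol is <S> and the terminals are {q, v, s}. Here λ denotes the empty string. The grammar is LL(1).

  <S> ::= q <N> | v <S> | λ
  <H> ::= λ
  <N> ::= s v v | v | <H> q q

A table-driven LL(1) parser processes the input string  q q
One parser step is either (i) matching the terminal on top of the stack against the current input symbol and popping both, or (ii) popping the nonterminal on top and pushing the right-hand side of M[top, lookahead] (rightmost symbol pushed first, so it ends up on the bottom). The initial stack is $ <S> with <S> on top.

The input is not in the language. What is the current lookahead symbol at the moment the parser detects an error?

     Stack      Input  Action
  1  $ <S>      q q $  expand <S> ::= q <N>
  2  $ <N> q    q q $  match q
  3  $ <N>      q $    expand <N> ::= <H> q q
  4  $ q q <H>  q $    expand <H> ::= λ
  5  $ q q      q $    match q
  6  $ q        $      error: top is terminal q but lookahead is $

$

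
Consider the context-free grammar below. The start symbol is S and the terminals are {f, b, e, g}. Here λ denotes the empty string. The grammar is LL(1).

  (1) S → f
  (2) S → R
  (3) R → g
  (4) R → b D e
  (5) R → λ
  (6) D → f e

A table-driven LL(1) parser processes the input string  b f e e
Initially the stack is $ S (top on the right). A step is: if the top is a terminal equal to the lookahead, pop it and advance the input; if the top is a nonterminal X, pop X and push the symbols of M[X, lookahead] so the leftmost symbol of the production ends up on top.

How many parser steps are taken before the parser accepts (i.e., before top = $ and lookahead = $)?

7

step 1: stack=$ S  input=b f e e $  — expand S → R
step 2: stack=$ R  input=b f e e $  — expand R → b D e
step 3: stack=$ e D b  input=b f e e $  — match b
step 4: stack=$ e D  input=f e e $  — expand D → f e
step 5: stack=$ e e f  input=f e e $  — match f
step 6: stack=$ e e  input=e e $  — match e
step 7: stack=$ e  input=e $  — match e
Accept reached after 7 steps.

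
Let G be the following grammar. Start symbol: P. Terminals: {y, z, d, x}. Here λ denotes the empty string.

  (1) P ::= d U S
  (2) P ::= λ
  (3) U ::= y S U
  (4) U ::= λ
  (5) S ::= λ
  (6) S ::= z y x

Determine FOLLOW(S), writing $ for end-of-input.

FIRST(P) = {λ, d}
FIRST(U) = {λ, y}
FIRST(S) = {λ, z}
FOLLOW(P) includes $ since P is the start symbol.
FOLLOW(P): P appears on no right-hand side. Thus FOLLOW(P) = {$}.
FOLLOW(U): in P::=d U S, U is followed by S with FIRST {λ, z}; in P::=d U S, the suffix after U is nullable, so FOLLOW(U) ⊇ FOLLOW(P) = {$}; in U::=y S U, the suffix after U is empty (adds nothing new). Thus FOLLOW(U) = {$, z}.
FOLLOW(S): in P::=d U S, the suffix after S is empty, so FOLLOW(S) ⊇ FOLLOW(P) = {$}; in U::=y S U, S is followed by U with FIRST {λ, y}; in U::=y S U, the suffix after S is nullable, so FOLLOW(S) ⊇ FOLLOW(U) = {$, z}. Thus FOLLOW(S) = {$, y, z}.

{$, y, z}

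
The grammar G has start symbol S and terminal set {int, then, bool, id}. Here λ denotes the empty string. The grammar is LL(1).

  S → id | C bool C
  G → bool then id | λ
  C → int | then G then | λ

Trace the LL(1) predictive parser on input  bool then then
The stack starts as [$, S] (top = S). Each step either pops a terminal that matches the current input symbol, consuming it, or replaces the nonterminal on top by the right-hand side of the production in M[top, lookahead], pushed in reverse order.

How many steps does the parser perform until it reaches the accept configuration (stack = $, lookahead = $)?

7

step 1: stack=$ S  input=bool then then $  — expand S → C bool C
step 2: stack=$ C bool C  input=bool then then $  — expand C → λ
step 3: stack=$ C bool  input=bool then then $  — match bool
step 4: stack=$ C  input=then then $  — expand C → then G then
step 5: stack=$ then G then  input=then then $  — match then
step 6: stack=$ then G  input=then $  — expand G → λ
step 7: stack=$ then  input=then $  — match then
Accept reached after 7 steps.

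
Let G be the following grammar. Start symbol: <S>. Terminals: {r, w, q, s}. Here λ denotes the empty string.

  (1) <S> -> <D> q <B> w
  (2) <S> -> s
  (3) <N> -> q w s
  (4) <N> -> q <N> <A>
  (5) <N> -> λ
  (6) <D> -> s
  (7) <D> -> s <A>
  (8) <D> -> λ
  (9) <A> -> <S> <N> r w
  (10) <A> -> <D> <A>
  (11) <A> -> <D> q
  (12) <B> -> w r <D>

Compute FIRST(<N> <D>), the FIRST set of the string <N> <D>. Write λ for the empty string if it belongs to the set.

{λ, q, s}

FIRST(<N>): from <N>->q w s we get {q}; from <N>->q <N> <A> we get {q}; from <N>->λ we get {λ}. So FIRST(<N>) = {λ, q}.
FIRST(<D>): from <D>->s we get {s}; from <D>->s <A> we get {s}; from <D>->λ we get {λ}. So FIRST(<D>) = {λ, s}.
FIRST(<B>): from <B>->w r <D> we get {w}. So FIRST(<B>) = {w}.
FIRST(<S>): from <S>-><D> q <B> w we get {q, s}; from <S>->s we get {s}. So FIRST(<S>) = {q, s}.
FIRST(<A>): from <A>-><S> <N> r w we get {q, s}; from <A>-><D> <A> we get {q, s}; from <A>-><D> q we get {q, s}. So FIRST(<A>) = {q, s}.
FIRST(<N> <D>): take FIRST of each symbol in turn, carrying on past any symbol whose FIRST contains λ; result {λ, q, s}.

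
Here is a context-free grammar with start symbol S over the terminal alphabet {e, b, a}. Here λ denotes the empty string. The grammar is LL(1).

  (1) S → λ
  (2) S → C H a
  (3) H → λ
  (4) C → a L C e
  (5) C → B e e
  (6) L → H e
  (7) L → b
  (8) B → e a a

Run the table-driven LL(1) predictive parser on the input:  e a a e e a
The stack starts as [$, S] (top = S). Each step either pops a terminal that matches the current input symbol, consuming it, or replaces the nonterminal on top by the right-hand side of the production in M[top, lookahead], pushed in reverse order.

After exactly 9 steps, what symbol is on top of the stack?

step 1: stack=$ S  input=e a a e e a $  — expand S → C H a
step 2: stack=$ a H C  input=e a a e e a $  — expand C → B e e
step 3: stack=$ a H e e B  input=e a a e e a $  — expand B → e a a
step 4: stack=$ a H e e a a e  input=e a a e e a $  — match e
step 5: stack=$ a H e e a a  input=a a e e a $  — match a
step 6: stack=$ a H e e a  input=a e e a $  — match a
step 7: stack=$ a H e e  input=e e a $  — match e
step 8: stack=$ a H e  input=e a $  — match e
step 9: stack=$ a H  input=a $  — expand H → λ
Stack after step 9: $ a (top = a).

a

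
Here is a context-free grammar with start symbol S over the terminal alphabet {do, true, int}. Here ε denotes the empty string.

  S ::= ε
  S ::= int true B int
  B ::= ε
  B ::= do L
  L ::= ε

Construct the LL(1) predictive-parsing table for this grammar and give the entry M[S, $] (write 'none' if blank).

S ::= ε

FIRST(S): from S::=ε we get {ε}; from S::=int true B int we get {int}. So FIRST(S) = {ε, int}.
FIRST(B): from B::=ε we get {ε}; from B::=do L we get {do}. So FIRST(B) = {ε, do}.
FIRST(L): from L::=ε we get {ε}. So FIRST(L) = {ε}.
FOLLOW(S) includes $ since S is the start symbol.
FOLLOW(S): S appears on no right-hand side. Thus FOLLOW(S) = {$}.
For S ::= ε: FIRST(ε) = {ε}, so it goes in M[S, t] for t ∈ {}; since ε ∈ FIRST, also for every t ∈ FOLLOW(S) = {$}.
For S ::= int true B int: FIRST(int true B int) = {int}, so it goes in M[S, t] for t ∈ {int}.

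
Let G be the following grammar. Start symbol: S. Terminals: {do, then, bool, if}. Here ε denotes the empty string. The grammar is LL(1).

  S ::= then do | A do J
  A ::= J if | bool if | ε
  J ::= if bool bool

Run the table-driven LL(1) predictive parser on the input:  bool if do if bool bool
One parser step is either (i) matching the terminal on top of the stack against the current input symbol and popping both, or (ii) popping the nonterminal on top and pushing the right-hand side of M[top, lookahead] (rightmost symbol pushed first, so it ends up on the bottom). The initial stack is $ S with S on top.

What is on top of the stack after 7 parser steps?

bool

step 1: stack=$ S  input=bool if do if bool bool $  — expand S ::= A do J
step 2: stack=$ J do A  input=bool if do if bool bool $  — expand A ::= bool if
step 3: stack=$ J do if bool  input=bool if do if bool bool $  — match bool
step 4: stack=$ J do if  input=if do if bool bool $  — match if
step 5: stack=$ J do  input=do if bool bool $  — match do
step 6: stack=$ J  input=if bool bool $  — expand J ::= if bool bool
step 7: stack=$ bool bool if  input=if bool bool $  — match if
Stack after step 7: $ bool bool (top = bool).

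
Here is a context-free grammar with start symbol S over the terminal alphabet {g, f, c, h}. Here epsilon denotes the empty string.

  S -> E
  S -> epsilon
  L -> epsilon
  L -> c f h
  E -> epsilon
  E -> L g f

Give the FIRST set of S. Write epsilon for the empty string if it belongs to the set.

{epsilon, c, g}

FIRST(L): from L->epsilon we get {epsilon}; from L->c f h we get {c}. So FIRST(L) = {epsilon, c}.
FIRST(E): from E->epsilon we get {epsilon}; from E->L g f we get {c, g}. So FIRST(E) = {epsilon, c, g}.
FIRST(S): from S->E we get {epsilon, c, g}; from S->epsilon we get {epsilon}. So FIRST(S) = {epsilon, c, g}.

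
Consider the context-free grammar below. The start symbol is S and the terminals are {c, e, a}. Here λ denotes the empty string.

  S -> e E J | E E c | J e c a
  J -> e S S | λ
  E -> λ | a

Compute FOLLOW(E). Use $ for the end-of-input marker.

{$, a, c, e}

FIRST(J) = {λ, e}
FIRST(E) = {λ, a}
FIRST(S) = {a, c, e}  (via E E c, J e c a)
FOLLOW(S) includes $ since S is the start symbol.
FOLLOW(S): in J->e S S (occurrence 1), S is followed by S with FIRST {a, c, e}; in J->e S S (occurrence 2), the suffix after S is empty, so FOLLOW(S) ⊇ FOLLOW(J) = {$, a, c, e}. Thus FOLLOW(S) = {$, a, c, e}.
FOLLOW(J): in S->e E J, the suffix after J is empty, so FOLLOW(J) ⊇ FOLLOW(S) = {$, a, c, e}; in S->J e c a, J is followed by e c a with FIRST {e}. Thus FOLLOW(J) = {$, a, c, e}.
FOLLOW(E): in S->e E J, E is followed by J with FIRST {λ, e}; in S->e E J, the suffix after E is nullable, so FOLLOW(E) ⊇ FOLLOW(S) = {$, a, c, e}; in S->E E c (occurrence 1), E is followed by E c with FIRST {a, c}; in S->E E c (occurrence 2), E is followed by c with FIRST {c}. Thus FOLLOW(E) = {$, a, c, e}.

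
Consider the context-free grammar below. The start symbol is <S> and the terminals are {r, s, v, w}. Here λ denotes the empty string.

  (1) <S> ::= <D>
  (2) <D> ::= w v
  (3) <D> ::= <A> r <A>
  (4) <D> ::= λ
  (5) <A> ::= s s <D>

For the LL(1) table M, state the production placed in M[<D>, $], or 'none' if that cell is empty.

FIRST(<A>): from <A>::=s s <D> we get {s}. So FIRST(<A>) = {s}.
FIRST(<D>): from <D>::=w v we get {w}; from <D>::=<A> r <A> we get {s}; from <D>::=λ we get {λ}. So FIRST(<D>) = {λ, s, w}.
FIRST(<S>): from <S>::=<D> we get {λ, s, w}. So FIRST(<S>) = {λ, s, w}.
FOLLOW(<S>) includes $ since <S> is the start symbol.
FOLLOW(<S>): <S> appears on no right-hand side. Thus FOLLOW(<S>) = {$}.
FOLLOW(<D>): in <S>::=<D>, the suffix after <D> is empty, so FOLLOW(<D>) ⊇ FOLLOW(<S>) = {$}; in <A>::=s s <D>, the suffix after <D> is empty, so FOLLOW(<D>) ⊇ FOLLOW(<A>) = {$, r}. Thus FOLLOW(<D>) = {$, r}.
FOLLOW(<A>): in <D>::=<A> r <A> (occurrence 1), <A> is followed by r <A> with FIRST {r}; in <D>::=<A> r <A> (occurrence 2), the suffix after <A> is empty, so FOLLOW(<A>) ⊇ FOLLOW(<D>) = {$, r}. Thus FOLLOW(<A>) = {$, r}.
For <D> ::= w v: FIRST(w v) = {w}, so it goes in M[<D>, t] for t ∈ {w}.
For <D> ::= <A> r <A>: FIRST(<A> r <A>) = {s}, so it goes in M[<D>, t] for t ∈ {s}.
For <D> ::= λ: FIRST(λ) = {λ}, so it goes in M[<D>, t] for t ∈ {}; since λ ∈ FIRST, also for every t ∈ FOLLOW(<D>) = {$, r}.

<D> ::= λ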